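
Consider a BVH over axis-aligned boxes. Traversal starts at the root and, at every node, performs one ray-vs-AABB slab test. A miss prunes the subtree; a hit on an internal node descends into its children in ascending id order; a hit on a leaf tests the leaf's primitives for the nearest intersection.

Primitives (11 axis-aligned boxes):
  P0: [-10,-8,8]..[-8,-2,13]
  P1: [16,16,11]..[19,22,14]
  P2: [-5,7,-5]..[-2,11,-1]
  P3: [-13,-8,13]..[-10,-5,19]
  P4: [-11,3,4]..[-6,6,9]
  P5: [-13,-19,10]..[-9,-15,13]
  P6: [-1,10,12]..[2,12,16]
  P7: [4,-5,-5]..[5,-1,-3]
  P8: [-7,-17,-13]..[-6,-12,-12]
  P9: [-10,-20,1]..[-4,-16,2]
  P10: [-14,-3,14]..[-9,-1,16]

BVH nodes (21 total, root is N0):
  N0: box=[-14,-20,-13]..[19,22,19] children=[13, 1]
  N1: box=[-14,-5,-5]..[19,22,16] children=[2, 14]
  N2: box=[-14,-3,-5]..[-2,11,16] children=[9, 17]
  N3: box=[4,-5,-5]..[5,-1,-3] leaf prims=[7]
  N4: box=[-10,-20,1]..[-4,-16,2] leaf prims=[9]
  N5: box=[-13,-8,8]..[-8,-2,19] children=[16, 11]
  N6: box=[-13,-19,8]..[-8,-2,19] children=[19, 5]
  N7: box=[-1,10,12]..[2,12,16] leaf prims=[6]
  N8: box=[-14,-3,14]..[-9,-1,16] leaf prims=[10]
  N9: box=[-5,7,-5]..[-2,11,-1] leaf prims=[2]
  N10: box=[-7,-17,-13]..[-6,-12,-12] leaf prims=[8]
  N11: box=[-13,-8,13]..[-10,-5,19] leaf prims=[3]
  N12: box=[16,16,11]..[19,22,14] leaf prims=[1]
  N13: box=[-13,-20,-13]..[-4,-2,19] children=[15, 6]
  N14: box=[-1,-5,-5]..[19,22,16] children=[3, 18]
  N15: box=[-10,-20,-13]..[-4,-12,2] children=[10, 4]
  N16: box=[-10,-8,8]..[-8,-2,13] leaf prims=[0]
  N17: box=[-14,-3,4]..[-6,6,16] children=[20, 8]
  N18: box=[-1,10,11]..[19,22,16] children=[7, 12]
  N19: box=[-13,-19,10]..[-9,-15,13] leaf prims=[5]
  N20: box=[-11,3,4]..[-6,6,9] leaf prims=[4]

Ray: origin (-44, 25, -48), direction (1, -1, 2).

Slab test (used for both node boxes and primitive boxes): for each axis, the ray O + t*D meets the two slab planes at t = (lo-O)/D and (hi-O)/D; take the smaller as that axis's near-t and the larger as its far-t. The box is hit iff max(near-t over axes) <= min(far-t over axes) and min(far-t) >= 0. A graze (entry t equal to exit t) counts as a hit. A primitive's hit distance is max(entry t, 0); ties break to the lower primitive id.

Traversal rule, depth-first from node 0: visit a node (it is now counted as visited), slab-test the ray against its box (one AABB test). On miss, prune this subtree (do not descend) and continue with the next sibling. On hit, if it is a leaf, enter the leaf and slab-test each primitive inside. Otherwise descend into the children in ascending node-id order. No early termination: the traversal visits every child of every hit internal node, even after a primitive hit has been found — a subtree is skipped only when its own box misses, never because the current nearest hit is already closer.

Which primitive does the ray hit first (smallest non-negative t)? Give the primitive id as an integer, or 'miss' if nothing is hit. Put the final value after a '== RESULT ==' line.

Trace the traversal:
N0 x:[30,63] y:[3,45] z:[35/2,67/2] -> hit [30,67/2], descend [1, 13]
  N1 x:[30,63] y:[3,30] z:[43/2,32] -> hit [30,30], descend [2, 14]
    N2 x:[30,42] y:[14,28] z:[43/2,32] -> miss, prune
    N14 x:[43,63] y:[3,30] z:[43/2,32] -> miss, prune
  N13 x:[31,40] y:[27,45] z:[35/2,67/2] -> hit [31,67/2], descend [6, 15]
    N6 x:[31,36] y:[27,44] z:[28,67/2] -> hit [31,67/2], descend [5, 19]
      N5 x:[31,36] y:[27,33] z:[28,67/2] -> hit [31,33], descend [11, 16]
        N11 x:[31,34] y:[30,33] z:[61/2,67/2] -> hit [31,33] leaf, test {P3@t=31}
        N16 x:[34,36] y:[27,33] z:[28,61/2] -> miss, prune
      N19 x:[31,35] y:[40,44] z:[29,61/2] -> miss, prune
    N15 x:[34,40] y:[37,45] z:[35/2,25] -> miss, prune

Summary -> nodes [0, 1, 2, 14, 13, 6, 5, 11, 16, 19, 15]; box-tests=11; leaf-entries=1; first=P3

== RESULT ==
3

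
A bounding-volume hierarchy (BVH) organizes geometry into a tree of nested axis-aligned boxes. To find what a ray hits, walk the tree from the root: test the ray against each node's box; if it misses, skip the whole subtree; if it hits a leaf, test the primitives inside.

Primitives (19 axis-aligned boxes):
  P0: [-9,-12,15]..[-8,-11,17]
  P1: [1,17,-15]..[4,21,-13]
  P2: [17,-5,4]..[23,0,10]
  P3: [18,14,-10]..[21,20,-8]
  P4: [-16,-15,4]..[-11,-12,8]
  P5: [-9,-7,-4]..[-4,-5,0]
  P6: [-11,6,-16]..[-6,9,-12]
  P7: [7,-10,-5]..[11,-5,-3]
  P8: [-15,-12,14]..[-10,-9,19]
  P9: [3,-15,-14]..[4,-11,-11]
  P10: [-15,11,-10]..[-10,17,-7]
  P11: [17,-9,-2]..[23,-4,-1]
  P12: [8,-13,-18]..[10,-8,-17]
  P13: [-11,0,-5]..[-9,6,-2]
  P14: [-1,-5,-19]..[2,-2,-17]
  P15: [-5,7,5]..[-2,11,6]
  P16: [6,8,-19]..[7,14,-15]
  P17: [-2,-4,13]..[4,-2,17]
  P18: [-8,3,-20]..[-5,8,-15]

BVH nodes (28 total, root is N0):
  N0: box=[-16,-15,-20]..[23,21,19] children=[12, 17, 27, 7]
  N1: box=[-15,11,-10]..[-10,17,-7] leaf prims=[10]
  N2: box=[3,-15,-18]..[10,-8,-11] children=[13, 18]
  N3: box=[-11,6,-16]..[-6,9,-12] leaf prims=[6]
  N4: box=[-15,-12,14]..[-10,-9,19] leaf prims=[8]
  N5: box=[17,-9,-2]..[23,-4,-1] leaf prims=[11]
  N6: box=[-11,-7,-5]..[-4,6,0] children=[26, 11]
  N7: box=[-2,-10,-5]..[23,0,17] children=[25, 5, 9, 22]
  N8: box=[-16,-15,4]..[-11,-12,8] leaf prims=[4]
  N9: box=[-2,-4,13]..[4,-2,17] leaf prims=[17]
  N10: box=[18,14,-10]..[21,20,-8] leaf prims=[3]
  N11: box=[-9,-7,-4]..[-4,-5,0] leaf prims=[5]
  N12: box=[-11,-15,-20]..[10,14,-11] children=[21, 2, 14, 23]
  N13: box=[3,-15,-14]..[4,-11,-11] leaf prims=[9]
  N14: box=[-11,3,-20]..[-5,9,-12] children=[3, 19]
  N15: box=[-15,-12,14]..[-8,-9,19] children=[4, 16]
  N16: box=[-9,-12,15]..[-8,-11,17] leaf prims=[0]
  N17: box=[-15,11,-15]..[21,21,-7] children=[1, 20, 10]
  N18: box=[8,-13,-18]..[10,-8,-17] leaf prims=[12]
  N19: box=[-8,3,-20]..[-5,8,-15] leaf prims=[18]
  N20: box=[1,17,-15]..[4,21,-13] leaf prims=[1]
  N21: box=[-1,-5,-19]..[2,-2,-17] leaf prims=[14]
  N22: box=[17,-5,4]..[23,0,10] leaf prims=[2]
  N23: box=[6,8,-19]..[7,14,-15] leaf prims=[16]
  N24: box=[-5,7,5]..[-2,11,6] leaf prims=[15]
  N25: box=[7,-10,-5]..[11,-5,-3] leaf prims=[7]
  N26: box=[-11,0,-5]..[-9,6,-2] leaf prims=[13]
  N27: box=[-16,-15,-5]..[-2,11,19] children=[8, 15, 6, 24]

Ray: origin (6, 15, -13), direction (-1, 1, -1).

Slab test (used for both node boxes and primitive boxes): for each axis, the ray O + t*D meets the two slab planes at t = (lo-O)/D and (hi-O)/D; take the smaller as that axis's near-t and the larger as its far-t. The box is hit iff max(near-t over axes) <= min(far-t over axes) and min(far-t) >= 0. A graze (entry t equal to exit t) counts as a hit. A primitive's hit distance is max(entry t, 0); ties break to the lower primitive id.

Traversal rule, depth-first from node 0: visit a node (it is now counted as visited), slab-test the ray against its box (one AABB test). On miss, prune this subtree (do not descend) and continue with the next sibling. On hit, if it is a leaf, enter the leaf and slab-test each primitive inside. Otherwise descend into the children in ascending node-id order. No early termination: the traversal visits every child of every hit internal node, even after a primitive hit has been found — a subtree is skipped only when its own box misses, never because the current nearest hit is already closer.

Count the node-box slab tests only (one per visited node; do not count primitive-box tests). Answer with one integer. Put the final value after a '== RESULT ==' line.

Walk:
N0 x:[-17,22] y:[-30,6] z:[-32,7] -> hit [-17,6], descend [7, 12, 17, 27]
  N7 x:[-17,8] y:[-25,-15] z:[-30,-8] -> miss, prune
  N12 x:[-4,17] y:[-30,-1] z:[-2,7] -> miss, prune
  N17 x:[-15,21] y:[-4,6] z:[-6,2] -> hit [-4,2], descend [1, 10, 20]
    N1 x:[16,21] y:[-4,2] z:[-6,-3] -> miss, prune
    N10 x:[-15,-12] y:[-1,5] z:[-5,-3] -> miss, prune
    N20 x:[2,5] y:[2,6] z:[0,2] -> hit [2,2] leaf, test {P1@t=2}
  N27 x:[8,22] y:[-30,-4] z:[-32,-8] -> miss, prune

Summary -> nodes [0, 7, 12, 17, 1, 10, 20, 27]; box-tests=8; leaf-entries=1; first=P1

== RESULT ==
8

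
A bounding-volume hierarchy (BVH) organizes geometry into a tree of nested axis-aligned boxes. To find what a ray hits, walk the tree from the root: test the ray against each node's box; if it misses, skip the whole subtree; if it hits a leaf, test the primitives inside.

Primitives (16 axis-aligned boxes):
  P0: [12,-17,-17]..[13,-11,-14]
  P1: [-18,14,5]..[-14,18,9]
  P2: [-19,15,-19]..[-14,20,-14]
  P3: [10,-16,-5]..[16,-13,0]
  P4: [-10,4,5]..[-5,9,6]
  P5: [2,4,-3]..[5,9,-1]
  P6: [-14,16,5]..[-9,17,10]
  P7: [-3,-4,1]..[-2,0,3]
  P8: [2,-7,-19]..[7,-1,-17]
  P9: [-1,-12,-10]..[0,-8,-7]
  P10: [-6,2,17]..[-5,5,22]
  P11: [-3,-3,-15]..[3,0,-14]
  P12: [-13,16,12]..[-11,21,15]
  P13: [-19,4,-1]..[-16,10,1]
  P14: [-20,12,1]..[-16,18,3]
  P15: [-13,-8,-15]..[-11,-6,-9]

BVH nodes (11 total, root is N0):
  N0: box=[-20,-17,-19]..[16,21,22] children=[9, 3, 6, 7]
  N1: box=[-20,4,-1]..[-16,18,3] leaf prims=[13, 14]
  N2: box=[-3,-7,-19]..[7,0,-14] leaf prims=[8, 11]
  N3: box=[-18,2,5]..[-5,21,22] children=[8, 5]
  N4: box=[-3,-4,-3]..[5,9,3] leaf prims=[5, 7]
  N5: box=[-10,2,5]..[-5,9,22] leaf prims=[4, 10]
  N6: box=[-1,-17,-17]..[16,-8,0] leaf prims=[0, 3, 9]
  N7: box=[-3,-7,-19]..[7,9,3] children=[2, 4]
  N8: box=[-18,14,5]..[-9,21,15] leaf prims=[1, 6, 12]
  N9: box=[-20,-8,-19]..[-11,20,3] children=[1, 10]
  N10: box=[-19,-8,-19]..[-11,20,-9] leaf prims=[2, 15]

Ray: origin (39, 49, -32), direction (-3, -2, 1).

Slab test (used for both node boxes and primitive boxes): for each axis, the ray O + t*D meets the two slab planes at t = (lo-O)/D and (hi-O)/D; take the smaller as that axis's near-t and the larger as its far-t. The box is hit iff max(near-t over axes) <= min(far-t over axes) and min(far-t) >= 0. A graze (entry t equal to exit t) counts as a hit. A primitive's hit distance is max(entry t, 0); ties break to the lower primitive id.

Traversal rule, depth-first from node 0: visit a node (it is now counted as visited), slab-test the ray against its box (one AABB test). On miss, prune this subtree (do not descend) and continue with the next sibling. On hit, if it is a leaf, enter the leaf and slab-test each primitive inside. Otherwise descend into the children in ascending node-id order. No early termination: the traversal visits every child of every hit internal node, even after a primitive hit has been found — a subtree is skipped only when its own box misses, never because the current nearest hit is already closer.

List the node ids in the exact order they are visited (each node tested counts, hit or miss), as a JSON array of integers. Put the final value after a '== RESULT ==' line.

Trace the traversal:
N0 x:[23/3,59/3] y:[14,33] z:[13,54] -> hit [14,59/3], descend [3, 6, 7, 9]
  N3 x:[44/3,19] y:[14,47/2] z:[37,54] -> miss, prune
  N6 x:[23/3,40/3] y:[57/2,33] z:[15,32] -> miss, prune
  N7 x:[32/3,14] y:[20,28] z:[13,35] -> miss, prune
  N9 x:[50/3,59/3] y:[29/2,57/2] z:[13,35] -> hit [50/3,59/3], descend [1, 10]
    N1 x:[55/3,59/3] y:[31/2,45/2] z:[31,35] -> miss, prune
    N10 x:[50/3,58/3] y:[29/2,57/2] z:[13,23] -> hit [50/3,58/3] leaf, test {P2(miss), P15(miss)}

Visited [0, 3, 6, 7, 9, 1, 10]. Tests: 7 box, 1 leaf. Nearest: miss.

== RESULT ==
[0, 3, 6, 7, 9, 1, 10]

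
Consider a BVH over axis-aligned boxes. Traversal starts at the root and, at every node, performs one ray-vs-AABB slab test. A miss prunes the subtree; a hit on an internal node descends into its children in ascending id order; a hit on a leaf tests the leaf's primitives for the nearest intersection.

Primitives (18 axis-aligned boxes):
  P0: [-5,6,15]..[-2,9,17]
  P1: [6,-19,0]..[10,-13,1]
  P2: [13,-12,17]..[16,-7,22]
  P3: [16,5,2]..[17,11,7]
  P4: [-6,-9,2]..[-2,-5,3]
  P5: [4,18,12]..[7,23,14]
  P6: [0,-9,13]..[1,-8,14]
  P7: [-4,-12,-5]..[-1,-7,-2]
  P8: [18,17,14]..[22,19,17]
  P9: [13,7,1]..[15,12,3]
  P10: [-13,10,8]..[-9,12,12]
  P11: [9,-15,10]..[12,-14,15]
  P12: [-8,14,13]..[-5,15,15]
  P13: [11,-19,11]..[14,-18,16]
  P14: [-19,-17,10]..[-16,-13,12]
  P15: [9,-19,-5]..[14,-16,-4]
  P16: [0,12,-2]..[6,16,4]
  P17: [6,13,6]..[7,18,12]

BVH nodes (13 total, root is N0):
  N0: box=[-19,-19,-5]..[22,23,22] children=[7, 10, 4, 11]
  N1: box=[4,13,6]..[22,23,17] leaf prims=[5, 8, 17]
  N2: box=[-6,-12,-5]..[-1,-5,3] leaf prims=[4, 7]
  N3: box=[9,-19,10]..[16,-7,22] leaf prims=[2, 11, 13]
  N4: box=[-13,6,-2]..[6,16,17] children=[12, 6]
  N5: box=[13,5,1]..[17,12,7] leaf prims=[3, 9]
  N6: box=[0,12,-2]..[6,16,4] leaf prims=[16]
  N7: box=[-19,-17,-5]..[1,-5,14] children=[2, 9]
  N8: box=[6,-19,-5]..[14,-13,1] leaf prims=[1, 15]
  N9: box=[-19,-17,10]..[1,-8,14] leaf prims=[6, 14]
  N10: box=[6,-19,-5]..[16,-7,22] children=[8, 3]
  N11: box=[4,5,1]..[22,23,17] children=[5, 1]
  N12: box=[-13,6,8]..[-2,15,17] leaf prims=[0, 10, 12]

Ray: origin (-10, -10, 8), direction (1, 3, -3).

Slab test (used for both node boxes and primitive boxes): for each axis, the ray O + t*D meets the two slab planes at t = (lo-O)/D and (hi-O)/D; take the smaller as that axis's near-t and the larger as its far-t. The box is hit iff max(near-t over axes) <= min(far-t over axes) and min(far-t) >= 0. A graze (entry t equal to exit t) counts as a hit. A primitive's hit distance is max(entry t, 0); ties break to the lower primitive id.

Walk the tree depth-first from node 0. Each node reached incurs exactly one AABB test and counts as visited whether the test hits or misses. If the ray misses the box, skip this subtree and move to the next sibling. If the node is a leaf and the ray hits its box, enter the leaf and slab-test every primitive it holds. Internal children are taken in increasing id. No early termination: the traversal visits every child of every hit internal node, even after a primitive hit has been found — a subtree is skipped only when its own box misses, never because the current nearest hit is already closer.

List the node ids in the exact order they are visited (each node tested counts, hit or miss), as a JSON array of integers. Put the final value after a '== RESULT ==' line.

Traverse from the root:
N0 x:[-9,32] y:[-3,11] z:[-14/3,13/3] -> hit [-3,13/3], descend [4, 7, 10, 11]
  N4 x:[-3,16] y:[16/3,26/3] z:[-3,10/3] -> miss, prune
  N7 x:[-9,11] y:[-7/3,5/3] z:[-2,13/3] -> hit [-2,5/3], descend [2, 9]
    N2 x:[4,9] y:[-2/3,5/3] z:[5/3,13/3] -> miss, prune
    N9 x:[-9,11] y:[-7/3,2/3] z:[-2,-2/3] -> miss, prune
  N10 x:[16,26] y:[-3,1] z:[-14/3,13/3] -> miss, prune
  N11 x:[14,32] y:[5,11] z:[-3,7/3] -> miss, prune

order=[0, 4, 7, 2, 9, 10, 11]  |boxes|=7  |leaves|=0  hit=miss

== RESULT ==
[0, 4, 7, 2, 9, 10, 11]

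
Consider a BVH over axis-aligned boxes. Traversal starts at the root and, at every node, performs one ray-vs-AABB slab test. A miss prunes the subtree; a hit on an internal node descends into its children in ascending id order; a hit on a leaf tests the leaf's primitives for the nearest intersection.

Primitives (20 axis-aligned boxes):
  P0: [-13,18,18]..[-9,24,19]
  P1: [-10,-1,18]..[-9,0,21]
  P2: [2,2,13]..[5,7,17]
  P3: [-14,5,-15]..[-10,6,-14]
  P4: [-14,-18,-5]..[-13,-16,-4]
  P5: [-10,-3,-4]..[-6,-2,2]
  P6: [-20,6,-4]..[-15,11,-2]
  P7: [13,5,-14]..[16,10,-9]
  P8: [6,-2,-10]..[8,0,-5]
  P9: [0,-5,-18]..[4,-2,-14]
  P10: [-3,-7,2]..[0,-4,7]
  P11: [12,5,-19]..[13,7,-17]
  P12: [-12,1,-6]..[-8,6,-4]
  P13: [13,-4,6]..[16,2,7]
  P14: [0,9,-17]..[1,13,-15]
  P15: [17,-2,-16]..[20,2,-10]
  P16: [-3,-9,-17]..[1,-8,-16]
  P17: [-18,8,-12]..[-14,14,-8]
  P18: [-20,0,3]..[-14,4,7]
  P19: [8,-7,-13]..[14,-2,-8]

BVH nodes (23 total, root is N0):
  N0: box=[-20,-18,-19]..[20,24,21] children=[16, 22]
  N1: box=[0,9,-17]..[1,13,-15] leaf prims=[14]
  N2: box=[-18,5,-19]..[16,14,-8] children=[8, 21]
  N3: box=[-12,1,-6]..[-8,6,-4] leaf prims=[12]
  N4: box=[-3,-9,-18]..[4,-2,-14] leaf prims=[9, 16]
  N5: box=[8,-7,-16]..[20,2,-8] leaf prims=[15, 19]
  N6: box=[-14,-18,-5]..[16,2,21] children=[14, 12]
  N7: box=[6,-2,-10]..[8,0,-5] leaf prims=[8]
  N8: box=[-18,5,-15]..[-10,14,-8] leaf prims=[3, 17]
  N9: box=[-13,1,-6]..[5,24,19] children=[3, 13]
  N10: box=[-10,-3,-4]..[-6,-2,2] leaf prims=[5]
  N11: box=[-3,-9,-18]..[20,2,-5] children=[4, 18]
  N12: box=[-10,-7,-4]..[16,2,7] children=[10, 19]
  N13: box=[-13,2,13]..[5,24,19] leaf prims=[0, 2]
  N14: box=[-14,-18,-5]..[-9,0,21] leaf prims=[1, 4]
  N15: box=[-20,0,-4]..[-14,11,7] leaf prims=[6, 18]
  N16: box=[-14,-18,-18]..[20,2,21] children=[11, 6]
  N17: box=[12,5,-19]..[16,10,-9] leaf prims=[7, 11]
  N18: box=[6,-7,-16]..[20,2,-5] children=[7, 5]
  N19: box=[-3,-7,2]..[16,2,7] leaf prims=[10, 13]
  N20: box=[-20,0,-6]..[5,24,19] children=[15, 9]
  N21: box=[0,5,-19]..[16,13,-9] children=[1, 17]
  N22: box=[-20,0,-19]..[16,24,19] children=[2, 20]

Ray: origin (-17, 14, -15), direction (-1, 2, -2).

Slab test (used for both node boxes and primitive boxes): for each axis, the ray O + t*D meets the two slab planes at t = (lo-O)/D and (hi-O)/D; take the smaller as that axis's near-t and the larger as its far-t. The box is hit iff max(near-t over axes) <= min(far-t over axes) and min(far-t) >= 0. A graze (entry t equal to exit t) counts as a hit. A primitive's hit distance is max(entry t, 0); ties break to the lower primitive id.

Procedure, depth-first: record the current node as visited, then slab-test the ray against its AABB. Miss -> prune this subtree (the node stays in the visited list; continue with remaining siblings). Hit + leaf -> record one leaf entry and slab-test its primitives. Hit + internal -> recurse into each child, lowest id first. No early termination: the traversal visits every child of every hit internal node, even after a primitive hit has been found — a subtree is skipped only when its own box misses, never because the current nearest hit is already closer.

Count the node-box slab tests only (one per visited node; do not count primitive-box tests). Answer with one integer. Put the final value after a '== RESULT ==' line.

Traverse from the root:
N0 x:[-37,3] y:[-16,5] z:[-18,2] -> hit [-16,2], descend [16, 22]
  N16 x:[-37,-3] y:[-16,-6] z:[-18,3/2] -> miss, prune
  N22 x:[-33,3] y:[-7,5] z:[-17,2] -> hit [-7,2], descend [2, 20]
    N2 x:[-33,1] y:[-9/2,0] z:[-7/2,2] -> hit [-7/2,0], descend [8, 21]
      N8 x:[-7,1] y:[-9/2,0] z:[-7/2,0] -> hit [-7/2,0] leaf, test {P3(miss), P17(miss)}
      N21 x:[-33,-17] y:[-9/2,-1/2] z:[-3,2] -> miss, prune
    N20 x:[-22,3] y:[-7,5] z:[-17,-9/2] -> miss, prune

7 AABB tests over nodes [0, 16, 22, 2, 8, 21, 20]; 1 leaf entered; closest miss.

== RESULT ==
7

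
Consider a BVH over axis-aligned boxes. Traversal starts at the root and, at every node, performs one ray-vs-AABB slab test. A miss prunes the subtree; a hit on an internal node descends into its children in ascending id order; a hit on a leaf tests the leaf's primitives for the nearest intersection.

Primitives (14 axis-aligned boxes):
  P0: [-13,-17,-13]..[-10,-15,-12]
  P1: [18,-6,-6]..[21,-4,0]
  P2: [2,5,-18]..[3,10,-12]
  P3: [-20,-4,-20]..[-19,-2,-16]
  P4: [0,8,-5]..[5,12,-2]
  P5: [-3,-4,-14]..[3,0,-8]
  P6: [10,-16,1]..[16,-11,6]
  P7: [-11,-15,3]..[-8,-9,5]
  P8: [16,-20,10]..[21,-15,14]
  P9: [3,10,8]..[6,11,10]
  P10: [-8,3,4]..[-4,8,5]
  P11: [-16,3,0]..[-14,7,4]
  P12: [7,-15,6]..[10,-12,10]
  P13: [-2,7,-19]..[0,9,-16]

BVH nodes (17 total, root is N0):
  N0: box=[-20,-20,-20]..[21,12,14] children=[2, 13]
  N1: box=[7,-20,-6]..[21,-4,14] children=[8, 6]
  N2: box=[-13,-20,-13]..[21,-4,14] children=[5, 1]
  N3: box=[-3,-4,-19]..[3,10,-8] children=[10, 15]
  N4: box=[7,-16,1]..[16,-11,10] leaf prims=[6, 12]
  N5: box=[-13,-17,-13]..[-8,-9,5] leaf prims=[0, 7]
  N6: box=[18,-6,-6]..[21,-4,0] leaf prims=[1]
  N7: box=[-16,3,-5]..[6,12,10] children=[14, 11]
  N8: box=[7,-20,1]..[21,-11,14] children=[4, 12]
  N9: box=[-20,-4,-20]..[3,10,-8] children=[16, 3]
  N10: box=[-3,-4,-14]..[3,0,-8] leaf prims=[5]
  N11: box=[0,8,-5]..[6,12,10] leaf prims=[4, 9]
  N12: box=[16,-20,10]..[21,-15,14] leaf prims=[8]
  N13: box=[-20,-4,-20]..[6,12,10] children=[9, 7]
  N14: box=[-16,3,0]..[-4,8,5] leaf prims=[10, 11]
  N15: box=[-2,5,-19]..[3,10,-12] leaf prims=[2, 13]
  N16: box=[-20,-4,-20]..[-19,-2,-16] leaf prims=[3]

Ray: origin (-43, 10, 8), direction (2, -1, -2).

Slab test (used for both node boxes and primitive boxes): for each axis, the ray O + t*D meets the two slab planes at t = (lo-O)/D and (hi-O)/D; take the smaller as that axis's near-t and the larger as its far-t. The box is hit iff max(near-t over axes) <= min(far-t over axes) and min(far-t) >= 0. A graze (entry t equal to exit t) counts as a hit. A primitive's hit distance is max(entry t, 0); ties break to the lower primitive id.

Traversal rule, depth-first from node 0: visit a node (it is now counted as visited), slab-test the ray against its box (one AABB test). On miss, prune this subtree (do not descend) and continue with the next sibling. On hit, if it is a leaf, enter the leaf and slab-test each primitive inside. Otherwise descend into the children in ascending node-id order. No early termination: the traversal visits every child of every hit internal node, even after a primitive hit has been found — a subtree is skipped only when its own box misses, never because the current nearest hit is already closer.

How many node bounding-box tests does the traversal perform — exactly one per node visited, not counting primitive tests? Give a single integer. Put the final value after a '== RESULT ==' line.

Trace the traversal:
N0 x:[23/2,32] y:[-2,30] z:[-3,14] -> hit [23/2,14], descend [2, 13]
  N2 x:[15,32] y:[14,30] z:[-3,21/2] -> miss, prune
  N13 x:[23/2,49/2] y:[-2,14] z:[-1,14] -> hit [23/2,14], descend [7, 9]
    N7 x:[27/2,49/2] y:[-2,7] z:[-1,13/2] -> miss, prune
    N9 x:[23/2,23] y:[0,14] z:[8,14] -> hit [23/2,14], descend [3, 16]
      N3 x:[20,23] y:[0,14] z:[8,27/2] -> miss, prune
      N16 x:[23/2,12] y:[12,14] z:[12,14] -> hit [12,12] leaf, test {P3@t=12}

7 AABB tests over nodes [0, 2, 13, 7, 9, 3, 16]; 1 leaf entered; closest P3.

== RESULT ==
7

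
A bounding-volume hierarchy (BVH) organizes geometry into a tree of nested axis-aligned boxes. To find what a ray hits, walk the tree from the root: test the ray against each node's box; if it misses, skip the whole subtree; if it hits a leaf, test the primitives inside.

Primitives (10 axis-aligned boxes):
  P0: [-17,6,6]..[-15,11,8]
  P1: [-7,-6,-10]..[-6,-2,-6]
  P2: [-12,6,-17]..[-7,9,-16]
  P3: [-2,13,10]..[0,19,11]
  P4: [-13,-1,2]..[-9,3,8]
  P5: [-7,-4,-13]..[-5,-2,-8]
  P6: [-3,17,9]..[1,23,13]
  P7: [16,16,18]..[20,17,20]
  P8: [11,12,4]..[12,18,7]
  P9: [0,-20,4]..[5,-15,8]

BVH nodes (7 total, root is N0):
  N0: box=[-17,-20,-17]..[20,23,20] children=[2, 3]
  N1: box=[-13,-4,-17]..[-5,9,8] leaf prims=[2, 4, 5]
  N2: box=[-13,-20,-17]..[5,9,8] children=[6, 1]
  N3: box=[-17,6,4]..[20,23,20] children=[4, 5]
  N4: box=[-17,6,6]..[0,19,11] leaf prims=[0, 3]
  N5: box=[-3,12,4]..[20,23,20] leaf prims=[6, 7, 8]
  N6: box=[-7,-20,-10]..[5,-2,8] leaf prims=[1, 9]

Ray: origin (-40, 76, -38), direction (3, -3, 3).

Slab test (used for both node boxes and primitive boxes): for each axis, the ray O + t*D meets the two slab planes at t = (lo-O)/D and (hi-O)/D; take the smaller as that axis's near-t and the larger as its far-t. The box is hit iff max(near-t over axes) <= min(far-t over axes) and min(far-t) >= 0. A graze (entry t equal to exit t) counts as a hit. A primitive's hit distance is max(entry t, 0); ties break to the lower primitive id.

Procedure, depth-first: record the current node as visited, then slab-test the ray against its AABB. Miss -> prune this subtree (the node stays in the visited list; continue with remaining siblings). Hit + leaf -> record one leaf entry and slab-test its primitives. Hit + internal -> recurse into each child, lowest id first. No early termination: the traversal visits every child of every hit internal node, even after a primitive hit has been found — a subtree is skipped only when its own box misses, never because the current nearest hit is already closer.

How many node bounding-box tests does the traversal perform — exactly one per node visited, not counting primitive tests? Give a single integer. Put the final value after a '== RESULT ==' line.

Trace the traversal:
N0 x:[23/3,20] y:[53/3,32] z:[7,58/3] -> hit [53/3,58/3], descend [2, 3]
  N2 x:[9,15] y:[67/3,32] z:[7,46/3] -> miss, prune
  N3 x:[23/3,20] y:[53/3,70/3] z:[14,58/3] -> hit [53/3,58/3], descend [4, 5]
    N4 x:[23/3,40/3] y:[19,70/3] z:[44/3,49/3] -> miss, prune
    N5 x:[37/3,20] y:[53/3,64/3] z:[14,58/3] -> hit [53/3,58/3] leaf, test {P6(miss), P7(miss), P8(miss)}

Summary -> nodes [0, 2, 3, 4, 5]; box-tests=5; leaf-entries=1; first=miss

== RESULT ==
5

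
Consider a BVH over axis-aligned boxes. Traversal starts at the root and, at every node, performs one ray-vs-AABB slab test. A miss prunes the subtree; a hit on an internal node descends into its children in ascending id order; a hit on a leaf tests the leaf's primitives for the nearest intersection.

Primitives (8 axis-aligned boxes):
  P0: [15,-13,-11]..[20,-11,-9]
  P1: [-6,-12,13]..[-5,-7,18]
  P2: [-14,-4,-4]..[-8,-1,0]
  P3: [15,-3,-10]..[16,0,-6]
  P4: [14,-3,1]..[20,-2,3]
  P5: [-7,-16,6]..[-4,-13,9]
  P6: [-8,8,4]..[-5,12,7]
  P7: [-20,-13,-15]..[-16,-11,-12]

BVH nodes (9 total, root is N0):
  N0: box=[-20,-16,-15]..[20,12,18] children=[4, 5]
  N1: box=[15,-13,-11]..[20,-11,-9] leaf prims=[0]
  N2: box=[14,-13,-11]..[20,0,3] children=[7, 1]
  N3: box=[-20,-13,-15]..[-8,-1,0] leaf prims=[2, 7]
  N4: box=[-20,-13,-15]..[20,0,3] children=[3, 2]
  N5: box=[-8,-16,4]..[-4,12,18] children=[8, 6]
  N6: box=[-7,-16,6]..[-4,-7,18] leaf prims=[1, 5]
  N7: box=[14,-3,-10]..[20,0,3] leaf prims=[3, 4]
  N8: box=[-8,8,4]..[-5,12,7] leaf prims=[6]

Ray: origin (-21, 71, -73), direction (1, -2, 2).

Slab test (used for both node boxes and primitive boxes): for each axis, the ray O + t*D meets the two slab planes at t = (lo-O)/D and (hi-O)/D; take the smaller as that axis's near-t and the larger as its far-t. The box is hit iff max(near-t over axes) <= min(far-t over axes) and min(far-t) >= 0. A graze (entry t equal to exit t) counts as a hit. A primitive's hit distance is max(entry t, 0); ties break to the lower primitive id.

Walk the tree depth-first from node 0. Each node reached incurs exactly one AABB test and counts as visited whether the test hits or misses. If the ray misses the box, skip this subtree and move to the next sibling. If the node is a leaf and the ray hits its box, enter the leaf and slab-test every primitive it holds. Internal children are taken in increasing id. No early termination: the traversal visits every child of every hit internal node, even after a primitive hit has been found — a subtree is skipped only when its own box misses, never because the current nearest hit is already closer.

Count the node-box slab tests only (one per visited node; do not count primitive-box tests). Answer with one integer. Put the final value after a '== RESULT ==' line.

Trace the traversal:
N0 x:[1,41] y:[59/2,87/2] z:[29,91/2] -> hit [59/2,41], descend [4, 5]
  N4 x:[1,41] y:[71/2,42] z:[29,38] -> hit [71/2,38], descend [2, 3]
    N2 x:[35,41] y:[71/2,42] z:[31,38] -> hit [71/2,38], descend [1, 7]
      N1 x:[36,41] y:[41,42] z:[31,32] -> miss, prune
      N7 x:[35,41] y:[71/2,37] z:[63/2,38] -> hit [71/2,37] leaf, test {P3(miss), P4@t=37}
    N3 x:[1,13] y:[36,42] z:[29,73/2] -> miss, prune
  N5 x:[13,17] y:[59/2,87/2] z:[77/2,91/2] -> miss, prune

Visited [0, 4, 2, 1, 7, 3, 5]. Tests: 7 box, 1 leaf. Nearest: P4.

== RESULT ==
7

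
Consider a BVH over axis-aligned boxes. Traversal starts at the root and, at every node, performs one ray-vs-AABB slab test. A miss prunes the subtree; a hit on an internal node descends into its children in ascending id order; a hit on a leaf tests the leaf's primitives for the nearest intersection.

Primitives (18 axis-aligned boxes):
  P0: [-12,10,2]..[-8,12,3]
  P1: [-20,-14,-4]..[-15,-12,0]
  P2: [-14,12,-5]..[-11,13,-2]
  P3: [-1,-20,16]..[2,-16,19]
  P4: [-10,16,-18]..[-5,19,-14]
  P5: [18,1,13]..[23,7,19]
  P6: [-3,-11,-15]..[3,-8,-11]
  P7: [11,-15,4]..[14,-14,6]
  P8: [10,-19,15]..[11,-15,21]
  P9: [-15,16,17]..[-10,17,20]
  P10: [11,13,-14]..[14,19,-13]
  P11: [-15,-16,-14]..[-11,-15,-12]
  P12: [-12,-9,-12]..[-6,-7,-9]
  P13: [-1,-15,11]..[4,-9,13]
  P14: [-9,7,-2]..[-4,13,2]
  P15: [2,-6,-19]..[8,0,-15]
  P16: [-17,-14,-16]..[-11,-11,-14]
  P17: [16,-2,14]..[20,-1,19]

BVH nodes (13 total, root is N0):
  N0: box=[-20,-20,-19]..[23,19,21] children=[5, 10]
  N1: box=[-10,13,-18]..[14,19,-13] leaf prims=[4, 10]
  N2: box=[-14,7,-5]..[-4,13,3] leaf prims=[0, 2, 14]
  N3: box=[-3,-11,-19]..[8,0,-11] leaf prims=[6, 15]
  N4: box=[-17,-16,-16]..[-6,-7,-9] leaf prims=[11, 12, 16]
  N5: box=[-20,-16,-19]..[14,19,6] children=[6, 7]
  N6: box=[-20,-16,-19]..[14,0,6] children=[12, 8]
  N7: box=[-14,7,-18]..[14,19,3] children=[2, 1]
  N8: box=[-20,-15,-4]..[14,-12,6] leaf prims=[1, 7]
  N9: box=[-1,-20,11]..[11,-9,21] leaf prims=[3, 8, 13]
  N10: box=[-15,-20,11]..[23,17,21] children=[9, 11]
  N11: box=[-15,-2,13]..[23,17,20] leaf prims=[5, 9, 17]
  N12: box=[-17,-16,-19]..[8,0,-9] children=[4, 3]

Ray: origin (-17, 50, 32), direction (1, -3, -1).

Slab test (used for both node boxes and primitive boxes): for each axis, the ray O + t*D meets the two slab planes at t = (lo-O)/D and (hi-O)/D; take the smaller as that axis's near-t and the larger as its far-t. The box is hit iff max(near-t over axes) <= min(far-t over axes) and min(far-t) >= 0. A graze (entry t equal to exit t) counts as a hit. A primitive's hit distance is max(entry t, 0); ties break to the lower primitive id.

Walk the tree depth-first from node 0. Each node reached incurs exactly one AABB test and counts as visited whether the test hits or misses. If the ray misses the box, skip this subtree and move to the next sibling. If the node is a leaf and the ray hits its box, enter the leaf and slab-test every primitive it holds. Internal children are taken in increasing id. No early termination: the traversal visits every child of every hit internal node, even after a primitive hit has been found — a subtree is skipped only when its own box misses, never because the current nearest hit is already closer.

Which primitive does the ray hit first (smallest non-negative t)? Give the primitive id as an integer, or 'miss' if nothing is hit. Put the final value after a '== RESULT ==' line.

Trace the traversal:
N0 x:[-3,40] y:[31/3,70/3] z:[11,51] -> hit [11,70/3], descend [5, 10]
  N5 x:[-3,31] y:[31/3,22] z:[26,51] -> miss, prune
  N10 x:[2,40] y:[11,70/3] z:[11,21] -> hit [11,21], descend [9, 11]
    N9 x:[16,28] y:[59/3,70/3] z:[11,21] -> hit [59/3,21] leaf, test {P3(miss), P8(miss), P13@t=59/3}
    N11 x:[2,40] y:[11,52/3] z:[12,19] -> hit [12,52/3] leaf, test {P5(miss), P9(miss), P17(miss)}

Visited [0, 5, 10, 9, 11]. Tests: 5 box, 2 leaf. Nearest: P13.

== RESULT ==
13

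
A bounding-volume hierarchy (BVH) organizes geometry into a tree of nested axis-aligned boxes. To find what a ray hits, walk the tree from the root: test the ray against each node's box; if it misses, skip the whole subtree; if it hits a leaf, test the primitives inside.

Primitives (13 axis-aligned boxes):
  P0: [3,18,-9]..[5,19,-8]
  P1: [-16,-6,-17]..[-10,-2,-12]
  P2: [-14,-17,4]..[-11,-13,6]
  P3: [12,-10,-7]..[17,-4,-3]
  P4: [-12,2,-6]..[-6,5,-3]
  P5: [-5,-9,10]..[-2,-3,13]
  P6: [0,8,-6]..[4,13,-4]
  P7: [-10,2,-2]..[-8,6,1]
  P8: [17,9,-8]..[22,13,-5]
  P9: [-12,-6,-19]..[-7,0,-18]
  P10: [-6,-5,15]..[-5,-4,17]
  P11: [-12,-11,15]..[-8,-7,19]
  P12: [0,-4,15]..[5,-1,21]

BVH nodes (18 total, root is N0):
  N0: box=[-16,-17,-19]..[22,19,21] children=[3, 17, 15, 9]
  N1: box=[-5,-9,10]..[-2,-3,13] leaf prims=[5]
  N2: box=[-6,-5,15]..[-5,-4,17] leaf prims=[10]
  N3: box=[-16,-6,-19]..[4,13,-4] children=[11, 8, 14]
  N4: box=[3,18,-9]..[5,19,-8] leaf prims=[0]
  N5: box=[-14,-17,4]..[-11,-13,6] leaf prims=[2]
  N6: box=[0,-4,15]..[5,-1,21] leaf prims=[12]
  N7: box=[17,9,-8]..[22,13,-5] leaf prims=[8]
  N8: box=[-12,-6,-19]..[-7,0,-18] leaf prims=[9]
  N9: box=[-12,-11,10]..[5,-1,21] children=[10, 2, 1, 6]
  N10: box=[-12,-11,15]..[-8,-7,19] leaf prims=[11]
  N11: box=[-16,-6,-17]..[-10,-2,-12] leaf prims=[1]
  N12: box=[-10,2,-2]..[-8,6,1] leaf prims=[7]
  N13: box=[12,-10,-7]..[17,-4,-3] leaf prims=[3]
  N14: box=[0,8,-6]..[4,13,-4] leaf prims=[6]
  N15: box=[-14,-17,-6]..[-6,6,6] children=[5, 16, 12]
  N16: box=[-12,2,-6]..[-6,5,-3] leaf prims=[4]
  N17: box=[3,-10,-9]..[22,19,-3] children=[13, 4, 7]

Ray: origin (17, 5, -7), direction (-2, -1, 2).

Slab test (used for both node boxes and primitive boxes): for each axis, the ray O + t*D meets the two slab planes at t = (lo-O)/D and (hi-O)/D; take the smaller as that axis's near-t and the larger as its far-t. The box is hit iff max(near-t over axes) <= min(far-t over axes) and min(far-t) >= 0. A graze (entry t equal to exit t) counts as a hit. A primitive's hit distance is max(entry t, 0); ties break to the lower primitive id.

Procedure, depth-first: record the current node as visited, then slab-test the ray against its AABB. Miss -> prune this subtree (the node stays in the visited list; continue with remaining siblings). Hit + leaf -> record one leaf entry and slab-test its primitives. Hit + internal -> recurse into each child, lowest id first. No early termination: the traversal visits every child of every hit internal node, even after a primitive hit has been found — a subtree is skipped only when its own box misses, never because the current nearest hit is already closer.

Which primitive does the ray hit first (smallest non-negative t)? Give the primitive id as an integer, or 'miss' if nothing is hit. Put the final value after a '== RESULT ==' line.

Traverse from the root:
N0 x:[-5/2,33/2] y:[-14,22] z:[-6,14] -> hit [-5/2,14], descend [3, 9, 15, 17]
  N3 x:[13/2,33/2] y:[-8,11] z:[-6,3/2] -> miss, prune
  N9 x:[6,29/2] y:[6,16] z:[17/2,14] -> hit [17/2,14], descend [1, 2, 6, 10]
    N1 x:[19/2,11] y:[8,14] z:[17/2,10] -> hit [19/2,10] leaf, test {P5@t=19/2}
    N2 x:[11,23/2] y:[9,10] z:[11,12] -> miss, prune
    N6 x:[6,17/2] y:[6,9] z:[11,14] -> miss, prune
    N10 x:[25/2,29/2] y:[12,16] z:[11,13] -> hit [25/2,13] leaf, test {P11@t=25/2}
  N15 x:[23/2,31/2] y:[-1,22] z:[1/2,13/2] -> miss, prune
  N17 x:[-5/2,7] y:[-14,15] z:[-1,2] -> hit [-1,2], descend [4, 7, 13]
    N4 x:[6,7] y:[-14,-13] z:[-1,-1/2] -> miss, prune
    N7 x:[-5/2,0] y:[-8,-4] z:[-1/2,1] -> miss, prune
    N13 x:[0,5/2] y:[9,15] z:[0,2] -> miss, prune

Visited [0, 3, 9, 1, 2, 6, 10, 15, 17, 4, 7, 13]. Tests: 12 box, 2 leaf. Nearest: P5.

== RESULT ==
5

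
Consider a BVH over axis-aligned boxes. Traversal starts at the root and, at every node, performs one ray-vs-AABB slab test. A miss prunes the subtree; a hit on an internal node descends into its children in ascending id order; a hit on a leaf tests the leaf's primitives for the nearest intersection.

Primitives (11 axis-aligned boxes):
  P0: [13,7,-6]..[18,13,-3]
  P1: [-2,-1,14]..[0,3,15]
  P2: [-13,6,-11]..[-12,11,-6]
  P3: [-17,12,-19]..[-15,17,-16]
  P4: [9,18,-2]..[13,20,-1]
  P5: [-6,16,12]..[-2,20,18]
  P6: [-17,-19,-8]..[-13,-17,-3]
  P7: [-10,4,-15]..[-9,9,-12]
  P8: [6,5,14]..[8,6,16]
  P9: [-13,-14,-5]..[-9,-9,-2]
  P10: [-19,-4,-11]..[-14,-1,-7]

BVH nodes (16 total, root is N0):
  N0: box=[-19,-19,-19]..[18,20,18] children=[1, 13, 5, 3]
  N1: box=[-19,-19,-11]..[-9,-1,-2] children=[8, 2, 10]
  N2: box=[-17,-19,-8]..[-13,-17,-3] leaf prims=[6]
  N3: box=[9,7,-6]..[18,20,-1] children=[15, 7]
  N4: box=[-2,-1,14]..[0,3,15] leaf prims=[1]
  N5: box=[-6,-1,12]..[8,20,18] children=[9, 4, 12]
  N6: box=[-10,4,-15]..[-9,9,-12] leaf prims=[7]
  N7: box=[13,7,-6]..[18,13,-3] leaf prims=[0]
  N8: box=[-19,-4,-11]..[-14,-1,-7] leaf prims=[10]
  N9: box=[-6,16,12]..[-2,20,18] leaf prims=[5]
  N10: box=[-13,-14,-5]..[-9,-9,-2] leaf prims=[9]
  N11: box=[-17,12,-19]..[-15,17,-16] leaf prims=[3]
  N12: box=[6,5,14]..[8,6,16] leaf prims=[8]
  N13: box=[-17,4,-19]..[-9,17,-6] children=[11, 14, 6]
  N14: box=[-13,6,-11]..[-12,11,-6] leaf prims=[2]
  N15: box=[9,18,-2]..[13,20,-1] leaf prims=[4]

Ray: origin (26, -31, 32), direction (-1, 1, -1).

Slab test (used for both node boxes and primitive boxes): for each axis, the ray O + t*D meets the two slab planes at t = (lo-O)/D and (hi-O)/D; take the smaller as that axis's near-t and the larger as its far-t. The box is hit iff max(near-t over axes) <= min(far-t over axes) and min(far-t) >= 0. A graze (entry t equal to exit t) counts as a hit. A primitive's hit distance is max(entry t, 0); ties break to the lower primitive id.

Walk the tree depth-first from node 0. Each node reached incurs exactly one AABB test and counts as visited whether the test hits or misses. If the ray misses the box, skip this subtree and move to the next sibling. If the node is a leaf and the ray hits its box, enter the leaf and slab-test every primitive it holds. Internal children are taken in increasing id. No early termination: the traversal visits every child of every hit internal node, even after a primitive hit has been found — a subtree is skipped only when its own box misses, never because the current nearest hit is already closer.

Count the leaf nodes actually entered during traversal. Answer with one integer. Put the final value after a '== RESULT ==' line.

Traverse from the root:
N0 x:[8,45] y:[12,51] z:[14,51] -> hit [14,45], descend [1, 3, 5, 13]
  N1 x:[35,45] y:[12,30] z:[34,43] -> miss, prune
  N3 x:[8,17] y:[38,51] z:[33,38] -> miss, prune
  N5 x:[18,32] y:[30,51] z:[14,20] -> miss, prune
  N13 x:[35,43] y:[35,48] z:[38,51] -> hit [38,43], descend [6, 11, 14]
    N6 x:[35,36] y:[35,40] z:[44,47] -> miss, prune
    N11 x:[41,43] y:[43,48] z:[48,51] -> miss, prune
    N14 x:[38,39] y:[37,42] z:[38,43] -> hit [38,39] leaf, test {P2@t=38}

Summary -> nodes [0, 1, 3, 5, 13, 6, 11, 14]; box-tests=8; leaf-entries=1; first=P2

== RESULT ==
1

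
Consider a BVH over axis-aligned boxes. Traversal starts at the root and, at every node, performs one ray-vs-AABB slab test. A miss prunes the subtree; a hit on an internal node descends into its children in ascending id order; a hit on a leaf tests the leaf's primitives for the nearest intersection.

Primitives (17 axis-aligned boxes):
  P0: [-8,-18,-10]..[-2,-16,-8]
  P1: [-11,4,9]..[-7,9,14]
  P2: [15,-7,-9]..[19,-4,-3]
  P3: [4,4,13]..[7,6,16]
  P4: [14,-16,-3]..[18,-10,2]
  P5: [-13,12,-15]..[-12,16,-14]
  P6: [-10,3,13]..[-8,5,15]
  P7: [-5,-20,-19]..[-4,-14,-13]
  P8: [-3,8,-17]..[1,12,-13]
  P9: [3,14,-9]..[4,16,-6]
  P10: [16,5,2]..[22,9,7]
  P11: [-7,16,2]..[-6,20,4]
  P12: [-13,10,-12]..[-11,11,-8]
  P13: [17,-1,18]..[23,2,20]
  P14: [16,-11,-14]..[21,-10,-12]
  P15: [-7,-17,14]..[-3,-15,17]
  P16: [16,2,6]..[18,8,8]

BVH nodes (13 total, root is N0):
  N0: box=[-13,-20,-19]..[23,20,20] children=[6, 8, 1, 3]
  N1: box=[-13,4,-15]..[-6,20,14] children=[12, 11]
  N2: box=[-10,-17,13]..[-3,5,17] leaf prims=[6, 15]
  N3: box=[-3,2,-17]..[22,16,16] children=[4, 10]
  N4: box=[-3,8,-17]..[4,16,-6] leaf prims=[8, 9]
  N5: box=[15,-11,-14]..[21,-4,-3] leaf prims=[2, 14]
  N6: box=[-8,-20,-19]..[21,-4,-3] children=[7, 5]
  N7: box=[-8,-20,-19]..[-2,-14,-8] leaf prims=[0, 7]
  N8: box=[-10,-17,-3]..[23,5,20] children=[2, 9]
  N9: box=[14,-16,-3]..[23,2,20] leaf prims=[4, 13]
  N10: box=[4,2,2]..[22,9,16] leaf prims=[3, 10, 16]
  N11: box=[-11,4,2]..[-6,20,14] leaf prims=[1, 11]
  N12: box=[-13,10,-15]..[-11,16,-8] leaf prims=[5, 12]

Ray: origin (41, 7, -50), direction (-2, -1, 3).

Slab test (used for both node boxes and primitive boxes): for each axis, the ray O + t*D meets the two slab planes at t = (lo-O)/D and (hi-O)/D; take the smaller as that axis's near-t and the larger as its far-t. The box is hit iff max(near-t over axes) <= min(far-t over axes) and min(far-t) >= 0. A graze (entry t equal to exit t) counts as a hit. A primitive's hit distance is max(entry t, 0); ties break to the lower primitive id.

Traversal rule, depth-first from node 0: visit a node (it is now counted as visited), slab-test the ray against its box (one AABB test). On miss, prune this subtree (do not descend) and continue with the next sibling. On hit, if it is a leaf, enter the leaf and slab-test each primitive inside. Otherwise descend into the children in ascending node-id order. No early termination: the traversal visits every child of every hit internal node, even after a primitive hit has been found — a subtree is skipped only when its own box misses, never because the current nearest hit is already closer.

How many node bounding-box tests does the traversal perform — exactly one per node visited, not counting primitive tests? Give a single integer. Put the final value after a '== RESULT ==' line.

Trace the traversal:
N0 x:[9,27] y:[-13,27] z:[31/3,70/3] -> hit [31/3,70/3], descend [1, 3, 6, 8]
  N1 x:[47/2,27] y:[-13,3] z:[35/3,64/3] -> miss, prune
  N3 x:[19/2,22] y:[-9,5] z:[11,22] -> miss, prune
  N6 x:[10,49/2] y:[11,27] z:[31/3,47/3] -> hit [11,47/3], descend [5, 7]
    N5 x:[10,13] y:[11,18] z:[12,47/3] -> hit [12,13] leaf, test {P2(miss), P14(miss)}
    N7 x:[43/2,49/2] y:[21,27] z:[31/3,14] -> miss, prune
  N8 x:[9,51/2] y:[2,24] z:[47/3,70/3] -> hit [47/3,70/3], descend [2, 9]
    N2 x:[22,51/2] y:[2,24] z:[21,67/3] -> hit [22,67/3] leaf, test {P6(miss), P15@t=22}
    N9 x:[9,27/2] y:[5,23] z:[47/3,70/3] -> miss, prune

Summary -> nodes [0, 1, 3, 6, 5, 7, 8, 2, 9]; box-tests=9; leaf-entries=2; first=P15

== RESULT ==
9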